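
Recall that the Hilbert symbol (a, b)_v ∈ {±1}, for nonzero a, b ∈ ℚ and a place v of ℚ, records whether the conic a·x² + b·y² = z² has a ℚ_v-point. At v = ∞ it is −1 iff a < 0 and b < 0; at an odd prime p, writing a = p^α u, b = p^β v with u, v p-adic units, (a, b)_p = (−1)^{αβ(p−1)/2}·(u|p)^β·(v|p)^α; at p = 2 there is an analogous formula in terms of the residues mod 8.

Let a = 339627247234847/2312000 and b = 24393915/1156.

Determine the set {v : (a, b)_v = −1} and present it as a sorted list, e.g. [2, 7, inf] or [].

Mod squares: a ≡ 5671915, b ≡ 55315. Check v ∈ {∞, 2, 3, 5, 7, 11, 13, 17, 23, 31, 37, 43}.
v=2: v_2(a)=-6, v_2(b)=-2; units ≡ 3, 3 (mod 8); ε·ε+αω+βω = 1·1+-6·1+-2·1 ≡ 1  ⇒  (a,b)_2 = -1.
v=23: a=23^1·(≡7), b=23^1·(≡1) mod 23; (7|23)=-1, (1|23)=+1; (−1)^{1·1·11}·(-1)^1·(+1)^1 = +1.
v=13: a=13^2·(≡5), b=13^1·(≡4) mod 13; (5|13)=-1, (4|13)=+1; (−1)^{2·1·6}·(-1)^1·(+1)^2 = -1.
v=11: a=11^6·(≡6), b=11^0·(≡7) mod 11; (6|11)=-1, (7|11)=-1; (−1)^{6·0·5}·(-1)^0·(-1)^6 = +1.
v=∞: 5671915 > 0 and 55315 > 0  ⇒  (a,b)_∞ = +1.
v=5: a=5^-3·(≡2), b=5^1·(≡3) mod 5; (2|5)=-1, (3|5)=-1; (−1)^{-3·1·2}·(-1)^1·(-1)^-3 = +1.
v=37: a=37^1·(≡33), b=37^1·(≡32) mod 37; (33|37)=+1, (32|37)=-1; (−1)^{1·1·18}·(+1)^1·(-1)^1 = -1.
v=31: a=31^1·(≡24), b=31^0·(≡12) mod 31; (24|31)=-1, (12|31)=-1; (−1)^{1·0·15}·(-1)^0·(-1)^1 = -1.
v=7: a=7^0·(≡1), b=7^2·(≡2) mod 7; (1|7)=+1, (2|7)=+1; (−1)^{0·2·3}·(+1)^2·(+1)^0 = +1.
v=3: a=3^0·(≡1), b=3^2·(≡1) mod 3; (1|3)=+1, (1|3)=+1; (−1)^{0·2·1}·(+1)^2·(+1)^0 = +1.
v=43: a=43^1·(≡11), b=43^0·(≡40) mod 43; (11|43)=+1, (40|43)=+1; (−1)^{1·0·21}·(+1)^0·(+1)^1 = +1.
v=17: a=17^-2·(≡8), b=17^-2·(≡5) mod 17; (8|17)=+1, (5|17)=-1; (−1)^{-2·-2·8}·(+1)^-2·(-1)^-2 = +1.
Ram(5671915, 55315) = {2, 13, 31, 37}; no ℚ_2-point on the conic.

[2, 13, 31, 37]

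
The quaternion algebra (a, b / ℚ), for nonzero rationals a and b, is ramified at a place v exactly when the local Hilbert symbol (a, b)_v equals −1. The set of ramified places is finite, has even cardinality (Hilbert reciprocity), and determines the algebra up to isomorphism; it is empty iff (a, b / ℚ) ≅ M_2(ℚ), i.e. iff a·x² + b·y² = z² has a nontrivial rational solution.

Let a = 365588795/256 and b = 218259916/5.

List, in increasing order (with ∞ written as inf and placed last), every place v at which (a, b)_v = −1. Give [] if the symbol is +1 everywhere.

[2, 13, 19, 23, 43, 47]

Mod squares: a ≡ 3021395, b ≡ 5567855. Check v ∈ {∞, 2, 5, 7, 11, 13, 19, 23, 29, 43, 47}.
v=23: a=23^1·(≡1), b=23^0·(≡21) mod 23; (1|23)=+1, (21|23)=-1; (−1)^{1·0·11}·(+1)^0·(-1)^1 = -1.
v=∞: 3021395 > 0 and 5567855 > 0  ⇒  (a,b)_∞ = +1.
v=11: a=11^2·(≡1), b=11^0·(≡10) mod 11; (1|11)=+1, (10|11)=-1; (−1)^{2·0·5}·(+1)^0·(-1)^2 = +1.
v=13: a=13^1·(≡12), b=13^0·(≡6) mod 13; (12|13)=+1, (6|13)=-1; (−1)^{1·0·6}·(+1)^0·(-1)^1 = -1.
v=19: a=19^0·(≡18), b=19^1·(≡8) mod 19; (18|19)=-1, (8|19)=-1; (−1)^{0·1·9}·(-1)^1·(-1)^0 = -1.
v=5: a=5^1·(≡4), b=5^-1·(≡1) mod 5; (4|5)=+1, (1|5)=+1; (−1)^{1·-1·2}·(+1)^-1·(+1)^1 = +1.
v=47: a=47^1·(≡6), b=47^1·(≡8) mod 47; (6|47)=+1, (8|47)=+1; (−1)^{1·1·23}·(+1)^1·(+1)^1 = -1.
v=2: v_2(a)=-8, v_2(b)=2; units ≡ 3, 7 (mod 8); ε·ε+αω+βω = 1·1+-8·0+2·1 ≡ 1  ⇒  (a,b)_2 = -1.
v=29: a=29^0·(≡28), b=29^1·(≡19) mod 29; (28|29)=+1, (19|29)=-1; (−1)^{0·1·14}·(+1)^1·(-1)^0 = +1.
v=7: a=7^0·(≡3), b=7^2·(≡6) mod 7; (3|7)=-1, (6|7)=-1; (−1)^{0·2·3}·(-1)^2·(-1)^0 = +1.
v=43: a=43^1·(≡12), b=43^1·(≡27) mod 43; (12|43)=-1, (27|43)=-1; (−1)^{1·1·21}·(-1)^1·(-1)^1 = -1.
|Ram(3021395, 5567855)| = 6, even; anisotropic at {2, 13, 19, 23, 43, 47}.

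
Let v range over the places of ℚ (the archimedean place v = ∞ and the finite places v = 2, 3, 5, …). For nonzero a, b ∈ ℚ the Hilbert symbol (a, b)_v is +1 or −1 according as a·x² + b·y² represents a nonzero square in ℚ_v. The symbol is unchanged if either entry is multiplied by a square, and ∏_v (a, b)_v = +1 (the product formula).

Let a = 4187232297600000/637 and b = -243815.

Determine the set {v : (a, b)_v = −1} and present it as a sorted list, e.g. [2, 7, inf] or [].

Mod squares: a ≡ 6045, b ≡ -2015. Check v ∈ {∞, 2, 3, 5, 7, 11, 13, 31}.
v=3: a=3^1·(≡2), b=3^0·(≡1) mod 3; (2|3)=-1, (1|3)=+1; (−1)^{1·0·1}·(-1)^0·(+1)^1 = +1.
v=7: a=7^-2·(≡2), b=7^0·(≡2) mod 7; (2|7)=+1, (2|7)=+1; (−1)^{-2·0·3}·(+1)^0·(+1)^-2 = +1.
v=11: a=11^4·(≡2), b=11^2·(≡9) mod 11; (2|11)=-1, (9|11)=+1; (−1)^{4·2·5}·(-1)^2·(+1)^4 = +1.
v=2: v_2(a)=10, v_2(b)=0; units ≡ 5, 1 (mod 8); ε·ε+αω+βω = 0·0+10·0+0·1 ≡ 0  ⇒  (a,b)_2 = +1.
v=31: a=31^3·(≡16), b=31^1·(≡9) mod 31; (16|31)=+1, (9|31)=+1; (−1)^{3·1·15}·(+1)^1·(+1)^3 = -1.
v=13: a=13^-1·(≡9), b=13^1·(≡4) mod 13; (9|13)=+1, (4|13)=+1; (−1)^{-1·1·6}·(+1)^1·(+1)^-1 = +1.
v=∞: 6045 > 0 and -2015 < 0  ⇒  (a,b)_∞ = +1.
v=5: a=5^5·(≡1), b=5^1·(≡2) mod 5; (1|5)=+1, (2|5)=-1; (−1)^{5·1·2}·(+1)^1·(-1)^5 = -1.
Ram(6045, -2015) = {5, 31}; no ℚ_5-point on the conic.

[5, 31]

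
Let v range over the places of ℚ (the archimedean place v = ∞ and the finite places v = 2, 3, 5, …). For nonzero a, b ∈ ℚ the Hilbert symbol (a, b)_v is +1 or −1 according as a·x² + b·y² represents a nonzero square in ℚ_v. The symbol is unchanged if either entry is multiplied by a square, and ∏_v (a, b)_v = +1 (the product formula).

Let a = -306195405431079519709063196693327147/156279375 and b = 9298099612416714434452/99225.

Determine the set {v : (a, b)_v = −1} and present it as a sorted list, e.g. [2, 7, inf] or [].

(a, b) ≡ (-142709, 20677) mod (ℚ^×)²; places V = {2, 3, 5, 7, 13, 19, 23, 29, 31, 37, 43, ∞}.
(a,b)_5: α=-4, u≡4; β=-2, v≡3 (mod 5); (4|5)=+1, (3|5)=-1; sign (−1)^0·+1^-2·-1^-4 = +1.
(a,b)_2: α=0, β=2; u≡3, v≡5 (mod 8); ε(u)ε(v)=1·0, αω(v)=0·1, βω(u)=2·1; sum ≡ 0  ⇒  +1.
(a,b)_23: α=2, u≡3; β=1, v≡18 (mod 23); (3|23)=+1, (18|23)=+1; sign (−1)^0·+1^1·+1^2 = +1.
(a,b)_43: α=6, u≡30; β=4, v≡7 (mod 43); (30|43)=-1, (7|43)=-1; sign (−1)^0·-1^4·-1^6 = +1.
(a,b)_7: α=-3, u≡1; β=-2, v≡6 (mod 7); (1|7)=+1, (6|7)=-1; sign (−1)^0·+1^-2·-1^-3 = -1.
(a,b)_∞: sgn(-142709)=−, sgn(20677)=+, so +1.
(a,b)_29: α=5, u≡5; β=3, v≡19 (mod 29); (5|29)=+1, (19|29)=-1; sign (−1)^0·+1^3·-1^5 = -1.
(a,b)_19: α=1, u≡3; β=0, v≡16 (mod 19); (3|19)=-1, (16|19)=+1; sign (−1)^0·-1^0·+1^1 = +1.
(a,b)_3: α=-6, u≡1; β=-4, v≡1 (mod 3); (1|3)=+1, (1|3)=+1; sign (−1)^0·+1^-4·+1^-6 = +1.
(a,b)_13: α=6, u≡5; β=4, v≡7 (mod 13); (5|13)=-1, (7|13)=-1; sign (−1)^0·-1^4·-1^6 = +1.
(a,b)_37: α=3, u≡36; β=2, v≡6 (mod 37); (36|37)=+1, (6|37)=-1; sign (−1)^0·+1^2·-1^3 = -1.
(a,b)_31: α=2, u≡11; β=1, v≡14 (mod 31); (11|31)=-1, (14|31)=+1; sign (−1)^0·-1^1·+1^2 = -1.
Ram(-142709, 20677) = {7, 29, 31, 37}; no ℚ_7-point on the conic.

[7, 29, 31, 37]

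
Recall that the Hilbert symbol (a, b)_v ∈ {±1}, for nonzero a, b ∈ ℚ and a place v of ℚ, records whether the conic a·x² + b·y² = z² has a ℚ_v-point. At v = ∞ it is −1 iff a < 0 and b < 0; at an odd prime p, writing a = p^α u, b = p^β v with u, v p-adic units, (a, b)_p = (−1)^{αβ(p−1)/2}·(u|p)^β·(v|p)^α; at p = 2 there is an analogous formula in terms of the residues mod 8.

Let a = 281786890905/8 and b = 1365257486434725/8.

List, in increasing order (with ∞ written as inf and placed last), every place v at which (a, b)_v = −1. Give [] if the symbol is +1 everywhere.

[2, 5]

Mod squares: a ≡ 7410, b ≡ 442. Check v ∈ {∞, 2, 3, 5, 13, 17, 19}.
v=3: a=3^7·(≡1), b=3^8·(≡1) mod 3; (1|3)=+1, (1|3)=+1; (−1)^{7·8·1}·(+1)^8·(+1)^7 = +1.
v=19: a=19^3·(≡8), b=19^4·(≡7) mod 19; (8|19)=-1, (7|19)=+1; (−1)^{3·4·9}·(-1)^4·(+1)^3 = +1.
v=13: a=13^1·(≡6), b=13^1·(≡2) mod 13; (6|13)=-1, (2|13)=-1; (−1)^{1·1·6}·(-1)^1·(-1)^1 = +1.
v=5: a=5^1·(≡2), b=5^2·(≡3) mod 5; (2|5)=-1, (3|5)=-1; (−1)^{1·2·2}·(-1)^2·(-1)^1 = -1.
v=∞: 7410 > 0 and 442 > 0  ⇒  (a,b)_∞ = +1.
v=17: a=17^2·(≡1), b=17^3·(≡13) mod 17; (1|17)=+1, (13|17)=+1; (−1)^{2·3·8}·(+1)^3·(+1)^2 = +1.
v=2: v_2(a)=-3, v_2(b)=-3; units ≡ 1, 5 (mod 8); ε·ε+αω+βω = 0·0+-3·1+-3·0 ≡ 1  ⇒  (a,b)_2 = -1.
|Ram(7410, 442)| = 2, even; anisotropic at {2, 5}.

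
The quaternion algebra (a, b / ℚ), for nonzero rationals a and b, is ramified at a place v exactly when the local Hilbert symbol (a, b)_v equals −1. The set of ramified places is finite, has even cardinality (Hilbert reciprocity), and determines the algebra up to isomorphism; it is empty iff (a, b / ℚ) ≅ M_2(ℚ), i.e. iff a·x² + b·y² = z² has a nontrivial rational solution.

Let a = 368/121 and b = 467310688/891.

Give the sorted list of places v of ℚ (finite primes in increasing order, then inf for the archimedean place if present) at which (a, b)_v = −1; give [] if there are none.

Mod squares: a ≡ 23, b ≡ 6578. Check v ∈ {∞, 2, 3, 11, 13, 17, 23}.
v=23: a=23^1·(≡18), b=23^1·(≡19) mod 23; (18|23)=+1, (19|23)=-1; (−1)^{1·1·11}·(+1)^1·(-1)^1 = +1.
v=11: a=11^-2·(≡5), b=11^-1·(≡5) mod 11; (5|11)=+1, (5|11)=+1; (−1)^{-2·-1·5}·(+1)^-1·(+1)^-2 = +1.
v=2: v_2(a)=4, v_2(b)=5; units ≡ 7, 1 (mod 8); ε·ε+αω+βω = 1·0+4·0+5·0 ≡ 0  ⇒  (a,b)_2 = +1.
v=3: a=3^0·(≡2), b=3^-4·(≡2) mod 3; (2|3)=-1, (2|3)=-1; (−1)^{0·-4·1}·(-1)^-4·(-1)^0 = +1.
v=17: a=17^0·(≡14), b=17^2·(≡15) mod 17; (14|17)=-1, (15|17)=+1; (−1)^{0·2·8}·(-1)^2·(+1)^0 = +1.
v=13: a=13^0·(≡1), b=13^3·(≡9) mod 13; (1|13)=+1, (9|13)=+1; (−1)^{0·3·6}·(+1)^3·(+1)^0 = +1.
v=∞: 23 > 0 and 6578 > 0  ⇒  (a,b)_∞ = +1.
Every local symbol is +1, so the conic 23·x² + 6578·y² = z² has ℚ_v-points for all v and hence a ℚ-point; (a, b / ℚ) ≅ M_2(ℚ).

[]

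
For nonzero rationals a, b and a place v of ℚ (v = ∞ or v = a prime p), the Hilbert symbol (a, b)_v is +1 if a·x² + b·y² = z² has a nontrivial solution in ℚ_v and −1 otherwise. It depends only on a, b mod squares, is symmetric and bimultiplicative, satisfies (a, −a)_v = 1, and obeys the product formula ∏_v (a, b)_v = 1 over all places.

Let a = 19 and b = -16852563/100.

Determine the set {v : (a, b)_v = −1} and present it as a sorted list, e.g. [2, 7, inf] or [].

Mod squares: a ≡ 19, b ≡ -5187. Check v ∈ {∞, 2, 3, 5, 7, 13, 19}.
v=2: v_2(a)=0, v_2(b)=-2; units ≡ 3, 5 (mod 8); ε·ε+αω+βω = 1·0+0·1+-2·1 ≡ 0  ⇒  (a,b)_2 = +1.
v=∞: 19 > 0 and -5187 < 0  ⇒  (a,b)_∞ = +1.
v=13: a=13^0·(≡6), b=13^1·(≡1) mod 13; (6|13)=-1, (1|13)=+1; (−1)^{0·1·6}·(-1)^1·(+1)^0 = -1.
v=5: a=5^0·(≡4), b=5^-2·(≡3) mod 5; (4|5)=+1, (3|5)=-1; (−1)^{0·-2·2}·(+1)^-2·(-1)^0 = +1.
v=19: a=19^1·(≡1), b=19^3·(≡14) mod 19; (1|19)=+1, (14|19)=-1; (−1)^{1·3·9}·(+1)^3·(-1)^1 = +1.
v=7: a=7^0·(≡5), b=7^1·(≡4) mod 7; (5|7)=-1, (4|7)=+1; (−1)^{0·1·3}·(-1)^1·(+1)^0 = -1.
v=3: a=3^0·(≡1), b=3^3·(≡2) mod 3; (1|3)=+1, (2|3)=-1; (−1)^{0·3·1}·(+1)^3·(-1)^0 = +1.
Ram(19, -5187) = {7, 13}; no ℚ_7-point on the conic.

[7, 13]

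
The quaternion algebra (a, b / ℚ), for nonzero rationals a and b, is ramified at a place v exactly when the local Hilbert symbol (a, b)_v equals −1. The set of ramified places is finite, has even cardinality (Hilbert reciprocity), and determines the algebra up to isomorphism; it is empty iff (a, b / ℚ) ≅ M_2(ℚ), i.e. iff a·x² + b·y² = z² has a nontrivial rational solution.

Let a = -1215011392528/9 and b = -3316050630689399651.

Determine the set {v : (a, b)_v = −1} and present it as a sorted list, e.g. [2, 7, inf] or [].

(a, b) ≡ (-34376737, -1739) mod (ℚ^×)²; places V = {2, 3, 17, 31, 37, 41, 43, 47, ∞}.
(a,b)_17: α=1, u≡12; β=2, v≡3 (mod 17); (12|17)=-1, (3|17)=-1; sign (−1)^0·-1^2·-1^1 = -1.
(a,b)_31: α=1, u≡16; β=2, v≡4 (mod 31); (16|31)=+1, (4|31)=+1; sign (−1)^0·+1^2·+1^1 = +1.
(a,b)_43: α=1, u≡15; β=2, v≡10 (mod 43); (15|43)=+1, (10|43)=+1; sign (−1)^0·+1^2·+1^1 = +1.
(a,b)_∞: sgn(-34376737)=−, sgn(-1739)=−, so -1.
(a,b)_3: α=-2, u≡2; β=0, v≡1 (mod 3); (2|3)=-1, (1|3)=+1; sign (−1)^0·-1^0·+1^-2 = +1.
(a,b)_37: α=1, u≡6; β=1, v≡1 (mod 37); (6|37)=-1, (1|37)=+1; sign (−1)^0·-1^1·+1^1 = -1.
(a,b)_47: α=2, u≡21; β=3, v≡15 (mod 47); (21|47)=+1, (15|47)=-1; sign (−1)^0·+1^3·-1^2 = +1.
(a,b)_2: α=4, β=0; u≡7, v≡5 (mod 8); ε(u)ε(v)=1·0, αω(v)=4·1, βω(u)=0·0; sum ≡ 0  ⇒  +1.
(a,b)_41: α=1, u≡3; β=2, v≡22 (mod 41); (3|41)=-1, (22|41)=-1; sign (−1)^0·-1^2·-1^1 = -1.
Ram(-34376737, -1739) = {17, 37, 41, ∞}; no ℚ_17-point on the conic.

[17, 37, 41, inf]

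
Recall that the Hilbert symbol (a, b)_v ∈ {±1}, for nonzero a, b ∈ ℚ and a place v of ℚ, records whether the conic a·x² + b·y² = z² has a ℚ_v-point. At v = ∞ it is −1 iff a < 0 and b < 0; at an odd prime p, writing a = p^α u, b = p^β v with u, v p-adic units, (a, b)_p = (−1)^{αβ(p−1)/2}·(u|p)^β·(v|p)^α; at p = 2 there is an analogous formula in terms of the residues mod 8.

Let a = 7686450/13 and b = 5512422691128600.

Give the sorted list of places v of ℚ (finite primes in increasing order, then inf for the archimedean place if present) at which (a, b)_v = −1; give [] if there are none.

[13, 29]

(a, b) ≡ (444106, 14326) mod (ℚ^×)²; places V = {2, 3, 5, 13, 19, 23, 29, 31, ∞}.
(a,b)_3: α=2, u≡1; β=2, v≡1 (mod 3); (1|3)=+1, (1|3)=+1; sign (−1)^0·+1^2·+1^2 = +1.
(a,b)_∞: sgn(444106)=+, sgn(14326)=+, so +1.
(a,b)_13: α=-1, u≡5; β=1, v≡1 (mod 13); (5|13)=-1, (1|13)=+1; sign (−1)^0·-1^1·+1^-1 = -1.
(a,b)_5: α=2, u≡1; β=2, v≡4 (mod 5); (1|5)=+1, (4|5)=+1; sign (−1)^0·+1^2·+1^2 = +1.
(a,b)_19: α=1, u≡6; β=1, v≡14 (mod 19); (6|19)=+1, (14|19)=-1; sign (−1)^1·+1^1·-1^1 = +1.
(a,b)_29: α=1, u≡26; β=3, v≡28 (mod 29); (26|29)=-1, (28|29)=+1; sign (−1)^0·-1^3·+1^1 = -1.
(a,b)_23: α=0, u≡15; β=2, v≡10 (mod 23); (15|23)=-1, (10|23)=-1; sign (−1)^0·-1^2·-1^0 = +1.
(a,b)_2: α=1, β=3; u≡5, v≡3 (mod 8); ε(u)ε(v)=0·1, αω(v)=1·1, βω(u)=3·1; sum ≡ 0  ⇒  +1.
(a,b)_31: α=1, u≡20; β=2, v≡1 (mod 31); (20|31)=+1, (1|31)=+1; sign (−1)^0·+1^2·+1^1 = +1.
|Ram(444106, 14326)| = 2, even; anisotropic at {13, 29}.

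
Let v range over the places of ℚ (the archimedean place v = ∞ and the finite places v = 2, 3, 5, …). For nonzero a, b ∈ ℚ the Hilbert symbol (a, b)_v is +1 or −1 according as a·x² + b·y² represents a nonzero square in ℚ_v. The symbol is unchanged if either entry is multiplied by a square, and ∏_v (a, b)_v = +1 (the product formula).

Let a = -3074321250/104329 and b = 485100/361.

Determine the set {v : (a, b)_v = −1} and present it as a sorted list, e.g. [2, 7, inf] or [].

(a, b) ≡ (-66, 11) mod (ℚ^×)²; places V = {2, 3, 5, 7, 11, 13, 17, 19, ∞}.
(a,b)_7: α=2, u≡2; β=2, v≡4 (mod 7); (2|7)=+1, (4|7)=+1; sign (−1)^0·+1^2·+1^2 = +1.
(a,b)_13: α=2, u≡10; β=0, v≡7 (mod 13); (10|13)=+1, (7|13)=-1; sign (−1)^0·+1^0·-1^2 = +1.
(a,b)_19: α=-2, u≡2; β=-2, v≡11 (mod 19); (2|19)=-1, (11|19)=+1; sign (−1)^0·-1^-2·+1^-2 = +1.
(a,b)_17: α=-2, u≡15; β=0, v≡14 (mod 17); (15|17)=+1, (14|17)=-1; sign (−1)^0·+1^0·-1^-2 = +1.
(a,b)_∞: sgn(-66)=−, sgn(11)=+, so +1.
(a,b)_5: α=4, u≡4; β=2, v≡4 (mod 5); (4|5)=+1, (4|5)=+1; sign (−1)^0·+1^2·+1^4 = +1.
(a,b)_11: α=1, u≡3; β=1, v≡5 (mod 11); (3|11)=+1, (5|11)=+1; sign (−1)^1·+1^1·+1^1 = -1.
(a,b)_3: α=3, u≡2; β=2, v≡2 (mod 3); (2|3)=-1, (2|3)=-1; sign (−1)^0·-1^2·-1^3 = -1.
(a,b)_2: α=1, β=2; u≡7, v≡3 (mod 8); ε(u)ε(v)=1·1, αω(v)=1·1, βω(u)=2·0; sum ≡ 0  ⇒  +1.
Ram(-66, 11) = {3, 11}; no ℚ_3-point on the conic.

[3, 11]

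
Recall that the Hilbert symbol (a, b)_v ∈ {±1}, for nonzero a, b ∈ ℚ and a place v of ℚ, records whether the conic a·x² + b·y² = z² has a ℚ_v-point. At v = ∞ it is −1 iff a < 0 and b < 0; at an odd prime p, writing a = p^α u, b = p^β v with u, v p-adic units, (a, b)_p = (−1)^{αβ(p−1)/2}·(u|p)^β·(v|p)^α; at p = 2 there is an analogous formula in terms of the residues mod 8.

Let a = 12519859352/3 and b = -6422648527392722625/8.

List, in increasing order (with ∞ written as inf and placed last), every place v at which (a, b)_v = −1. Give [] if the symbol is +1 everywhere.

[11, 13]

Mod squares: a ≡ 546, b ≡ -4290. Check v ∈ {∞, 2, 3, 5, 7, 11, 13, 29}.
v=3: a=3^-1·(≡2), b=3^1·(≡1) mod 3; (2|3)=-1, (1|3)=+1; (−1)^{-1·1·1}·(-1)^1·(+1)^-1 = +1.
v=29: a=29^2·(≡4), b=29^4·(≡26) mod 29; (4|29)=+1, (26|29)=-1; (−1)^{2·4·14}·(+1)^4·(-1)^2 = +1.
v=5: a=5^0·(≡4), b=5^3·(≡3) mod 5; (4|5)=+1, (3|5)=-1; (−1)^{0·3·2}·(+1)^3·(-1)^0 = +1.
v=7: a=7^1·(≡4), b=7^2·(≡4) mod 7; (4|7)=+1, (4|7)=+1; (−1)^{1·2·3}·(+1)^2·(+1)^1 = +1.
v=2: v_2(a)=3, v_2(b)=-3; units ≡ 1, 7 (mod 8); ε·ε+αω+βω = 0·1+3·0+-3·0 ≡ 0  ⇒  (a,b)_2 = +1.
v=13: a=13^3·(≡9), b=13^5·(≡5) mod 13; (9|13)=+1, (5|13)=-1; (−1)^{3·5·6}·(+1)^5·(-1)^3 = -1.
v=∞: 546 > 0 and -4290 < 0  ⇒  (a,b)_∞ = +1.
v=11: a=11^2·(≡6), b=11^3·(≡6) mod 11; (6|11)=-1, (6|11)=-1; (−1)^{2·3·5}·(-1)^3·(-1)^2 = -1.
Ram(546, -4290) = {11, 13}; no ℚ_11-point on the conic.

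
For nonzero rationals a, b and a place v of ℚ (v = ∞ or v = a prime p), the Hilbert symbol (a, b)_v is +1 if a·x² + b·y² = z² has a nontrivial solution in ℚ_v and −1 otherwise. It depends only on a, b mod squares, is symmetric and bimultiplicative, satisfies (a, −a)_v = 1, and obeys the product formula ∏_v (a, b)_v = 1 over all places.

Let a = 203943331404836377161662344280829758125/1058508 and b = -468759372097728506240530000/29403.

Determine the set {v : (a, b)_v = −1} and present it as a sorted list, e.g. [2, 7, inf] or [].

Mod squares: a ≡ 305254551, b ≡ -111. Check v ∈ {∞, 2, 3, 5, 7, 11, 19, 23, 29, 31, 37, 43}.
v=5: a=5^4·(≡1), b=5^4·(≡4) mod 5; (1|5)=+1, (4|5)=+1; (−1)^{4·4·2}·(+1)^4·(+1)^4 = +1.
v=23: a=23^3·(≡14), b=23^2·(≡9) mod 23; (14|23)=-1, (9|23)=+1; (−1)^{3·2·11}·(-1)^2·(+1)^3 = +1.
v=7: a=7^5·(≡3), b=7^4·(≡1) mod 7; (3|7)=-1, (1|7)=+1; (−1)^{5·4·3}·(-1)^4·(+1)^5 = +1.
v=31: a=31^3·(≡20), b=31^2·(≡24) mod 31; (20|31)=+1, (24|31)=-1; (−1)^{3·2·15}·(+1)^2·(-1)^3 = -1.
v=43: a=43^6·(≡3), b=43^4·(≡2) mod 43; (3|43)=-1, (2|43)=-1; (−1)^{6·4·21}·(-1)^4·(-1)^6 = +1.
v=3: a=3^-7·(≡1), b=3^-5·(≡2) mod 3; (1|3)=+1, (2|3)=-1; (−1)^{-7·-5·1}·(+1)^-5·(-1)^-7 = +1.
v=19: a=19^3·(≡16), b=19^2·(≡18) mod 19; (16|19)=+1, (18|19)=-1; (−1)^{3·2·9}·(+1)^2·(-1)^3 = -1.
v=37: a=37^3·(≡30), b=37^1·(≡7) mod 37; (30|37)=+1, (7|37)=+1; (−1)^{3·1·18}·(+1)^1·(+1)^3 = +1.
v=∞: 305254551 > 0 and -111 < 0  ⇒  (a,b)_∞ = +1.
v=2: v_2(a)=-2, v_2(b)=4; units ≡ 7, 1 (mod 8); ε·ε+αω+βω = 1·0+-2·0+4·0 ≡ 0  ⇒  (a,b)_2 = +1.
v=11: a=11^-2·(≡7), b=11^-2·(≡7) mod 11; (7|11)=-1, (7|11)=-1; (−1)^{-2·-2·5}·(-1)^-2·(-1)^-2 = +1.
v=29: a=29^3·(≡28), b=29^2·(≡22) mod 29; (28|29)=+1, (22|29)=+1; (−1)^{3·2·14}·(+1)^2·(+1)^3 = +1.
Ram(305254551, -111) = {19, 31}; no ℚ_19-point on the conic.

[19, 31]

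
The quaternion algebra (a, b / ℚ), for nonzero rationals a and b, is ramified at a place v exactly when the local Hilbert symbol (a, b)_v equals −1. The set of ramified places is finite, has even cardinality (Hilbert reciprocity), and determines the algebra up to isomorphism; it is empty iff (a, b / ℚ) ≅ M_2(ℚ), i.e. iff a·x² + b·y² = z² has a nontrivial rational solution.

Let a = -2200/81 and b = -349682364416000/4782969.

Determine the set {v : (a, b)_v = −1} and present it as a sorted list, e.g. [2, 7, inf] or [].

[5, 7, 17, inf]

Mod squares: a ≡ -22, b ≡ -1190. Check v ∈ {∞, 2, 3, 5, 7, 11, 17}.
v=5: a=5^2·(≡2), b=5^3·(≡3) mod 5; (2|5)=-1, (3|5)=-1; (−1)^{2·3·2}·(-1)^3·(-1)^2 = -1.
v=2: v_2(a)=3, v_2(b)=15; units ≡ 5, 5 (mod 8); ε·ε+αω+βω = 0·0+3·1+15·1 ≡ 0  ⇒  (a,b)_2 = +1.
v=17: a=17^0·(≡6), b=17^1·(≡16) mod 17; (6|17)=-1, (16|17)=+1; (−1)^{0·1·8}·(-1)^1·(+1)^0 = -1.
v=7: a=7^0·(≡3), b=7^3·(≡6) mod 7; (3|7)=-1, (6|7)=-1; (−1)^{0·3·3}·(-1)^3·(-1)^0 = -1.
v=∞: -22 < 0 and -1190 < 0  ⇒  (a,b)_∞ = -1.
v=11: a=11^1·(≡5), b=11^4·(≡1) mod 11; (5|11)=+1, (1|11)=+1; (−1)^{1·4·5}·(+1)^4·(+1)^1 = +1.
v=3: a=3^-4·(≡2), b=3^-14·(≡1) mod 3; (2|3)=-1, (1|3)=+1; (−1)^{-4·-14·1}·(-1)^-14·(+1)^-4 = +1.
(-22, -1190 / ℚ) ramifies at {5, 7, 17, ∞}: a division algebra.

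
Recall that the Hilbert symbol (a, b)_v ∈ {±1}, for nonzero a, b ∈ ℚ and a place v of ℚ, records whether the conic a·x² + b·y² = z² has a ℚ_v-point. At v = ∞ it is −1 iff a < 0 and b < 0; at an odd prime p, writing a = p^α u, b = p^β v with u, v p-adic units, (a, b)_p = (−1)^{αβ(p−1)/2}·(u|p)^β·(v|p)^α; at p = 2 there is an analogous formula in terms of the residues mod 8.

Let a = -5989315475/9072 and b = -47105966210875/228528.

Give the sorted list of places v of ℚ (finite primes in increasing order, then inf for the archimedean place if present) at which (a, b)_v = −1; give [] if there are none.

Mod squares: a ≡ -47957, b ≡ -7905. Check v ∈ {∞, 2, 3, 5, 7, 11, 13, 17, 23, 31}.
v=3: a=3^-4·(≡1), b=3^-3·(≡2) mod 3; (1|3)=+1, (2|3)=-1; (−1)^{-4·-3·1}·(+1)^-3·(-1)^-4 = +1.
v=∞: -47957 < 0 and -7905 < 0  ⇒  (a,b)_∞ = -1.
v=31: a=31^1·(≡26), b=31^1·(≡23) mod 31; (26|31)=-1, (23|31)=-1; (−1)^{1·1·15}·(-1)^1·(-1)^1 = -1.
v=13: a=13^1·(≡10), b=13^2·(≡3) mod 13; (10|13)=+1, (3|13)=+1; (−1)^{1·2·6}·(+1)^2·(+1)^1 = +1.
v=7: a=7^-1·(≡4), b=7^0·(≡5) mod 7; (4|7)=+1, (5|7)=-1; (−1)^{-1·0·3}·(+1)^0·(-1)^-1 = -1.
v=5: a=5^2·(≡3), b=5^3·(≡1) mod 5; (3|5)=-1, (1|5)=+1; (−1)^{2·3·2}·(-1)^3·(+1)^2 = -1.
v=11: a=11^2·(≡5), b=11^4·(≡5) mod 11; (5|11)=+1, (5|11)=+1; (−1)^{2·4·5}·(+1)^4·(+1)^2 = +1.
v=23: a=23^0·(≡10), b=23^-2·(≡20) mod 23; (10|23)=-1, (20|23)=-1; (−1)^{0·-2·11}·(-1)^-2·(-1)^0 = +1.
v=2: v_2(a)=-4, v_2(b)=-4; units ≡ 3, 7 (mod 8); ε·ε+αω+βω = 1·1+-4·0+-4·1 ≡ 1  ⇒  (a,b)_2 = -1.
v=17: a=17^3·(≡15), b=17^3·(≡7) mod 17; (15|17)=+1, (7|17)=-1; (−1)^{3·3·8}·(+1)^3·(-1)^3 = -1.
Ram(-47957, -7905) = {2, 5, 7, 17, 31, ∞}; no ℚ_2-point on the conic.

[2, 5, 7, 17, 31, inf]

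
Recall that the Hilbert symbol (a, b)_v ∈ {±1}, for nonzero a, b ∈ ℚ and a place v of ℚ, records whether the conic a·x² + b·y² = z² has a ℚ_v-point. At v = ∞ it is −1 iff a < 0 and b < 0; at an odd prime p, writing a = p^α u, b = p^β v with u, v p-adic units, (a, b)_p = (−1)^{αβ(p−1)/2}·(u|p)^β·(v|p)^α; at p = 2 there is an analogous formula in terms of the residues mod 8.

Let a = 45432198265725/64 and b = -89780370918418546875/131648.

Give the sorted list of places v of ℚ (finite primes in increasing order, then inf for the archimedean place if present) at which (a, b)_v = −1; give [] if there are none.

Mod squares: a ≡ 629, b ≡ -33809379. Check v ∈ {∞, 2, 3, 5, 11, 17, 19, 23, 37, 41}.
v=41: a=41^2·(≡17), b=41^3·(≡19) mod 41; (17|41)=-1, (19|41)=-1; (−1)^{2·3·20}·(-1)^3·(-1)^2 = -1.
v=5: a=5^2·(≡1), b=5^6·(≡1) mod 5; (1|5)=+1, (1|5)=+1; (−1)^{2·6·2}·(+1)^6·(+1)^2 = +1.
v=19: a=19^2·(≡15), b=19^3·(≡6) mod 19; (15|19)=-1, (6|19)=+1; (−1)^{2·3·9}·(-1)^3·(+1)^2 = -1.
v=37: a=37^1·(≡5), b=37^1·(≡24) mod 37; (5|37)=-1, (24|37)=-1; (−1)^{1·1·18}·(-1)^1·(-1)^1 = +1.
v=23: a=23^2·(≡3), b=23^3·(≡12) mod 23; (3|23)=+1, (12|23)=+1; (−1)^{2·3·11}·(+1)^3·(+1)^2 = +1.
v=11: a=11^0·(≡2), b=11^-2·(≡3) mod 11; (2|11)=-1, (3|11)=+1; (−1)^{0·-2·5}·(-1)^-2·(+1)^0 = +1.
v=3: a=3^2·(≡2), b=3^3·(≡1) mod 3; (2|3)=-1, (1|3)=+1; (−1)^{2·3·1}·(-1)^3·(+1)^2 = -1.
v=17: a=17^1·(≡14), b=17^-1·(≡1) mod 17; (14|17)=-1, (1|17)=+1; (−1)^{1·-1·8}·(-1)^-1·(+1)^1 = -1.
v=∞: 629 > 0 and -33809379 < 0  ⇒  (a,b)_∞ = +1.
v=2: v_2(a)=-6, v_2(b)=-6; units ≡ 5, 5 (mod 8); ε·ε+αω+βω = 0·0+-6·1+-6·1 ≡ 0  ⇒  (a,b)_2 = +1.
|Ram(629, -33809379)| = 4, even; anisotropic at {3, 17, 19, 41}.

[3, 17, 19, 41]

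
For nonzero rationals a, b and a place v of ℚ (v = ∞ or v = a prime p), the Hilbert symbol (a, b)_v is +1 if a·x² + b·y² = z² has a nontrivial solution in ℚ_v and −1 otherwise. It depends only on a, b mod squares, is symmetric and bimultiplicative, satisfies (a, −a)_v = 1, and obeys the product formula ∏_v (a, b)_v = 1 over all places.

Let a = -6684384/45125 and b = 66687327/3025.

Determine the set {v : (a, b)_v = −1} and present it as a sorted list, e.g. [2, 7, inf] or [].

[3, 5, 7, 29]

Mod squares: a ≡ -870, b ≡ 14007. Check v ∈ {∞, 2, 3, 5, 7, 11, 19, 23, 29}.
v=5: a=5^-3·(≡1), b=5^-2·(≡2) mod 5; (1|5)=+1, (2|5)=-1; (−1)^{-3·-2·2}·(+1)^-2·(-1)^-3 = -1.
v=29: a=29^1·(≡25), b=29^1·(≡17) mod 29; (25|29)=+1, (17|29)=-1; (−1)^{1·1·14}·(+1)^1·(-1)^1 = -1.
v=7: a=7^4·(≡3), b=7^1·(≡6) mod 7; (3|7)=-1, (6|7)=-1; (−1)^{4·1·3}·(-1)^1·(-1)^4 = -1.
v=2: v_2(a)=5, v_2(b)=0; units ≡ 5, 7 (mod 8); ε·ε+αω+βω = 0·1+5·0+0·1 ≡ 0  ⇒  (a,b)_2 = +1.
v=3: a=3^1·(≡1), b=3^3·(≡1) mod 3; (1|3)=+1, (1|3)=+1; (−1)^{1·3·1}·(+1)^3·(+1)^1 = -1.
v=19: a=19^-2·(≡4), b=19^0·(≡11) mod 19; (4|19)=+1, (11|19)=+1; (−1)^{-2·0·9}·(+1)^0·(+1)^-2 = +1.
v=23: a=23^0·(≡9), b=23^3·(≡14) mod 23; (9|23)=+1, (14|23)=-1; (−1)^{0·3·11}·(+1)^3·(-1)^0 = +1.
v=11: a=11^0·(≡10), b=11^-2·(≡1) mod 11; (10|11)=-1, (1|11)=+1; (−1)^{0·-2·5}·(-1)^-2·(+1)^0 = +1.
v=∞: -870 < 0 and 14007 > 0  ⇒  (a,b)_∞ = +1.
(-870, 14007 / ℚ) ramifies at {3, 5, 7, 29}: a division algebra.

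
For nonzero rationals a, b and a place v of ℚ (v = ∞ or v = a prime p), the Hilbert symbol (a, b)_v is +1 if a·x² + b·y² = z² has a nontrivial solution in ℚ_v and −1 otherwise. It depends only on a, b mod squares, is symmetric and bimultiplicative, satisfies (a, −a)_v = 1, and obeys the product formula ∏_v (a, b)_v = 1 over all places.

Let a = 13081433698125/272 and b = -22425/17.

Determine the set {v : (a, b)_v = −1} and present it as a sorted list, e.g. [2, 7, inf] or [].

[3, 17]

(a, b) ≡ (442221, -15249) mod (ℚ^×)²; places V = {2, 3, 5, 13, 17, 23, 29, ∞}.
(a,b)_23: α=3, u≡11; β=1, v≡13 (mod 23); (11|23)=-1, (13|23)=+1; sign (−1)^1·-1^1·+1^3 = +1.
(a,b)_17: α=-1, u≡5; β=-1, v≡15 (mod 17); (5|17)=-1, (15|17)=+1; sign (−1)^0·-1^-1·+1^-1 = -1.
(a,b)_5: α=4, u≡1; β=2, v≡4 (mod 5); (1|5)=+1, (4|5)=+1; sign (−1)^0·+1^2·+1^4 = +1.
(a,b)_29: α=1, u≡20; β=0, v≡20 (mod 29); (20|29)=+1, (20|29)=+1; sign (−1)^0·+1^0·+1^1 = +1.
(a,b)_∞: sgn(442221)=+, sgn(-15249)=−, so +1.
(a,b)_2: α=-4, β=0; u≡5, v≡7 (mod 8); ε(u)ε(v)=0·1, αω(v)=-4·0, βω(u)=0·1; sum ≡ 0  ⇒  +1.
(a,b)_13: α=3, u≡3; β=1, v≡1 (mod 13); (3|13)=+1, (1|13)=+1; sign (−1)^0·+1^1·+1^3 = +1.
(a,b)_3: α=3, u≡2; β=1, v≡2 (mod 3); (2|3)=-1, (2|3)=-1; sign (−1)^1·-1^1·-1^3 = -1.
(442221, -15249 / ℚ) ramifies at {3, 17}: a division algebra.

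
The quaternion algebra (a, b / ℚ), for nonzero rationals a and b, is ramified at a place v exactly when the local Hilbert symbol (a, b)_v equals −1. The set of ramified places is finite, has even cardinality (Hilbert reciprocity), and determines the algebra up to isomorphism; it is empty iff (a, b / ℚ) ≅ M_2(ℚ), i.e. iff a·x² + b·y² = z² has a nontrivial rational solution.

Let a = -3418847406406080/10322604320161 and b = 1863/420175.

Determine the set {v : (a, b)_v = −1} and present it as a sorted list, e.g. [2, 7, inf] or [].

[11, 23]

Mod squares: a ≡ -55, b ≡ 161. Check v ∈ {∞, 2, 3, 5, 7, 11, 17, 19, 23, 29}.
v=23: a=23^6·(≡22), b=23^1·(≡22) mod 23; (22|23)=-1, (22|23)=-1; (−1)^{6·1·11}·(-1)^1·(-1)^6 = -1.
v=2: v_2(a)=6, v_2(b)=0; units ≡ 1, 1 (mod 8); ε·ε+αω+βω = 0·0+6·0+0·0 ≡ 0  ⇒  (a,b)_2 = +1.
v=29: a=29^-2·(≡18), b=29^0·(≡23) mod 29; (18|29)=-1, (23|29)=+1; (−1)^{-2·0·14}·(-1)^0·(+1)^-2 = +1.
v=3: a=3^8·(≡2), b=3^4·(≡2) mod 3; (2|3)=-1, (2|3)=-1; (−1)^{8·4·1}·(-1)^4·(-1)^8 = +1.
v=7: a=7^-6·(≡2), b=7^-5·(≡2) mod 7; (2|7)=+1, (2|7)=+1; (−1)^{-6·-5·3}·(+1)^-5·(+1)^-6 = +1.
v=5: a=5^1·(≡4), b=5^-2·(≡4) mod 5; (4|5)=+1, (4|5)=+1; (−1)^{1·-2·2}·(+1)^-2·(+1)^1 = +1.
v=17: a=17^-2·(≡9), b=17^0·(≡9) mod 17; (9|17)=+1, (9|17)=+1; (−1)^{-2·0·8}·(+1)^0·(+1)^-2 = +1.
v=19: a=19^-2·(≡12), b=19^0·(≡17) mod 19; (12|19)=-1, (17|19)=+1; (−1)^{-2·0·9}·(-1)^0·(+1)^-2 = +1.
v=∞: -55 < 0 and 161 > 0  ⇒  (a,b)_∞ = +1.
v=11: a=11^1·(≡6), b=11^0·(≡6) mod 11; (6|11)=-1, (6|11)=-1; (−1)^{1·0·5}·(-1)^0·(-1)^1 = -1.
Ram(-55, 161) = {11, 23}; no ℚ_11-point on the conic.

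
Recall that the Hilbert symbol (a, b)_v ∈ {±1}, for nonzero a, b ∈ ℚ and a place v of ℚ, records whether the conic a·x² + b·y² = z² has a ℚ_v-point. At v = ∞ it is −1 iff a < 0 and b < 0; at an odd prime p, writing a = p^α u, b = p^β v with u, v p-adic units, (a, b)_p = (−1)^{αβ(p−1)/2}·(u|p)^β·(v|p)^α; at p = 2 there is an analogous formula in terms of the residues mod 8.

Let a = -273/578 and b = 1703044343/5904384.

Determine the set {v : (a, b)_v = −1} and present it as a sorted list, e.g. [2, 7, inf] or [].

Mod squares: a ≡ -546, b ≡ 858. Check v ∈ {∞, 2, 3, 7, 11, 13, 17, 29, 31}.
v=2: v_2(a)=-1, v_2(b)=-11; units ≡ 7, 5 (mod 8); ε·ε+αω+βω = 1·0+-1·1+-11·0 ≡ 1  ⇒  (a,b)_2 = -1.
v=∞: -546 < 0 and 858 > 0  ⇒  (a,b)_∞ = +1.
v=11: a=11^0·(≡4), b=11^1·(≡9) mod 11; (4|11)=+1, (9|11)=+1; (−1)^{0·1·5}·(+1)^1·(+1)^0 = +1.
v=3: a=3^1·(≡1), b=3^-1·(≡1) mod 3; (1|3)=+1, (1|3)=+1; (−1)^{1·-1·1}·(+1)^-1·(+1)^1 = -1.
v=17: a=17^-2·(≡8), b=17^2·(≡2) mod 17; (8|17)=+1, (2|17)=+1; (−1)^{-2·2·8}·(+1)^2·(+1)^-2 = +1.
v=31: a=31^0·(≡22), b=31^-2·(≡17) mod 31; (22|31)=-1, (17|31)=-1; (−1)^{0·-2·15}·(-1)^-2·(-1)^0 = +1.
v=7: a=7^1·(≡6), b=7^2·(≡2) mod 7; (6|7)=-1, (2|7)=+1; (−1)^{1·2·3}·(-1)^2·(+1)^1 = +1.
v=13: a=13^1·(≡3), b=13^1·(≡9) mod 13; (3|13)=+1, (9|13)=+1; (−1)^{1·1·6}·(+1)^1·(+1)^1 = +1.
v=29: a=29^0·(≡6), b=29^2·(≡12) mod 29; (6|29)=+1, (12|29)=-1; (−1)^{0·2·14}·(+1)^2·(-1)^0 = +1.
(-546, 858 / ℚ) ramifies at {2, 3}: a division algebra.

[2, 3]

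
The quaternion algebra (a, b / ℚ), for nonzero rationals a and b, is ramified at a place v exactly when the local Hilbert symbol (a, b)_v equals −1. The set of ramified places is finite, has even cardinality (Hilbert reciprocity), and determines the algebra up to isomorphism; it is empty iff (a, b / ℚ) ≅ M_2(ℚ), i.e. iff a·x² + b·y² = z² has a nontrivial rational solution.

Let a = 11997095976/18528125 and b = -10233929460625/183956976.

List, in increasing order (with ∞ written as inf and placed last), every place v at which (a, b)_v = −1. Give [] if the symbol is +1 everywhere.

Mod squares: a ≡ 100130, b ≡ -10392967. Check v ∈ {∞, 2, 3, 5, 7, 11, 13, 17, 19, 29, 31, 37, 41, 43}.
v=11: a=11^-2·(≡6), b=11^0·(≡4) mod 11; (6|11)=-1, (4|11)=+1; (−1)^{-2·0·5}·(-1)^0·(+1)^-2 = +1.
v=7: a=7^-2·(≡2), b=7^-2·(≡5) mod 7; (2|7)=+1, (5|7)=-1; (−1)^{-2·-2·3}·(+1)^-2·(-1)^-2 = +1.
v=17: a=17^1·(≡4), b=17^3·(≡3) mod 17; (4|17)=+1, (3|17)=-1; (−1)^{1·3·8}·(+1)^3·(-1)^1 = -1.
v=2: v_2(a)=3, v_2(b)=-4; units ≡ 1, 1 (mod 8); ε·ε+αω+βω = 0·0+3·0+-4·0 ≡ 0  ⇒  (a,b)_2 = +1.
v=19: a=19^1·(≡6), b=19^0·(≡3) mod 19; (6|19)=+1, (3|19)=-1; (−1)^{1·0·9}·(+1)^0·(-1)^1 = -1.
v=37: a=37^0·(≡31), b=37^1·(≡22) mod 37; (31|37)=-1, (22|37)=-1; (−1)^{0·1·18}·(-1)^1·(-1)^0 = -1.
v=3: a=3^4·(≡2), b=3^-2·(≡2) mod 3; (2|3)=-1, (2|3)=-1; (−1)^{4·-2·1}·(-1)^-2·(-1)^4 = +1.
v=∞: 100130 > 0 and -10392967 < 0  ⇒  (a,b)_∞ = +1.
v=29: a=29^0·(≡24), b=29^-2·(≡5) mod 29; (24|29)=+1, (5|29)=+1; (−1)^{0·-2·14}·(+1)^-2·(+1)^0 = +1.
v=5: a=5^-5·(≡4), b=5^4·(≡3) mod 5; (4|5)=+1, (3|5)=-1; (−1)^{-5·4·2}·(+1)^4·(-1)^-5 = -1.
v=31: a=31^1·(≡24), b=31^-1·(≡28) mod 31; (24|31)=-1, (28|31)=+1; (−1)^{1·-1·15}·(-1)^-1·(+1)^1 = +1.
v=43: a=43^2·(≡28), b=43^0·(≡41) mod 43; (28|43)=-1, (41|43)=+1; (−1)^{2·0·21}·(-1)^0·(+1)^2 = +1.
v=13: a=13^0·(≡12), b=13^3·(≡6) mod 13; (12|13)=+1, (6|13)=-1; (−1)^{0·3·6}·(+1)^3·(-1)^0 = +1.
v=41: a=41^0·(≡2), b=41^1·(≡8) mod 41; (2|41)=+1, (8|41)=+1; (−1)^{0·1·20}·(+1)^1·(+1)^0 = +1.
|Ram(100130, -10392967)| = 4, even; anisotropic at {5, 17, 19, 37}.

[5, 17, 19, 37]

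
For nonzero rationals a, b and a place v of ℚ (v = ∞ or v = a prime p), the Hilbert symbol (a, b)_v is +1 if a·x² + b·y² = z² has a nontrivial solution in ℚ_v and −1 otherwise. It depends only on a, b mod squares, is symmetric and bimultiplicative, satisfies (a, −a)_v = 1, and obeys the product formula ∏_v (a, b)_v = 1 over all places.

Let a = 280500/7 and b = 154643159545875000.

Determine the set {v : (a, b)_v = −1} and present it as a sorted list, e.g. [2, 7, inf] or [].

[7, 11, 13, 17]

Mod squares: a ≡ 19635, b ≡ 1326. Check v ∈ {∞, 2, 3, 5, 7, 11, 13, 17}.
v=17: a=17^1·(≡16), b=17^3·(≡3) mod 17; (16|17)=+1, (3|17)=-1; (−1)^{1·3·8}·(+1)^3·(-1)^1 = -1.
v=11: a=11^1·(≡5), b=11^4·(≡8) mod 11; (5|11)=+1, (8|11)=-1; (−1)^{1·4·5}·(+1)^4·(-1)^1 = -1.
v=3: a=3^1·(≡2), b=3^3·(≡1) mod 3; (2|3)=-1, (1|3)=+1; (−1)^{1·3·1}·(-1)^3·(+1)^1 = +1.
v=13: a=13^0·(≡11), b=13^1·(≡6) mod 13; (11|13)=-1, (6|13)=-1; (−1)^{0·1·6}·(-1)^1·(-1)^0 = -1.
v=∞: 19635 > 0 and 1326 > 0  ⇒  (a,b)_∞ = +1.
v=5: a=5^3·(≡2), b=5^6·(≡1) mod 5; (2|5)=-1, (1|5)=+1; (−1)^{3·6·2}·(-1)^6·(+1)^3 = +1.
v=2: v_2(a)=2, v_2(b)=3; units ≡ 3, 7 (mod 8); ε·ε+αω+βω = 1·1+2·0+3·1 ≡ 0  ⇒  (a,b)_2 = +1.
v=7: a=7^-1·(≡3), b=7^2·(≡3) mod 7; (3|7)=-1, (3|7)=-1; (−1)^{-1·2·3}·(-1)^2·(-1)^-1 = -1.
(19635, 1326 / ℚ) ramifies at {7, 11, 13, 17}: a division algebra.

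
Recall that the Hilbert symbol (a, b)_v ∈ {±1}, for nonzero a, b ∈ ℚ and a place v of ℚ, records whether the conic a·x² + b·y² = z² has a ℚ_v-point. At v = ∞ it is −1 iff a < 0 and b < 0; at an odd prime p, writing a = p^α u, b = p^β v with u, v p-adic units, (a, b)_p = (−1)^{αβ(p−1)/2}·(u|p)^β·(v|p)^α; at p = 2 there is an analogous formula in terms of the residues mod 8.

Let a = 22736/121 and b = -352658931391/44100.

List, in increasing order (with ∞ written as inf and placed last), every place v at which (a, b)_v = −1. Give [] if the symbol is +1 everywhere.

[19, 29, 31, 41]

Mod squares: a ≡ 29, b ≡ -7220551. Check v ∈ {∞, 2, 3, 5, 7, 11, 13, 17, 19, 23, 29, 31, 41}.
v=2: v_2(a)=4, v_2(b)=-2; units ≡ 5, 1 (mod 8); ε·ε+αω+βω = 0·0+4·0+-2·1 ≡ 0  ⇒  (a,b)_2 = +1.
v=41: a=41^0·(≡30), b=41^1·(≡10) mod 41; (30|41)=-1, (10|41)=+1; (−1)^{0·1·20}·(-1)^1·(+1)^0 = -1.
v=23: a=23^0·(≡2), b=23^1·(≡2) mod 23; (2|23)=+1, (2|23)=+1; (−1)^{0·1·11}·(+1)^1·(+1)^0 = +1.
v=7: a=7^2·(≡1), b=7^-2·(≡6) mod 7; (1|7)=+1, (6|7)=-1; (−1)^{2·-2·3}·(+1)^-2·(-1)^2 = +1.
v=13: a=13^0·(≡3), b=13^3·(≡5) mod 13; (3|13)=+1, (5|13)=-1; (−1)^{0·3·6}·(+1)^3·(-1)^0 = +1.
v=3: a=3^0·(≡2), b=3^-2·(≡2) mod 3; (2|3)=-1, (2|3)=-1; (−1)^{0·-2·1}·(-1)^-2·(-1)^0 = +1.
v=17: a=17^0·(≡12), b=17^2·(≡11) mod 17; (12|17)=-1, (11|17)=-1; (−1)^{0·2·8}·(-1)^2·(-1)^0 = +1.
v=11: a=11^-2·(≡10), b=11^0·(≡3) mod 11; (10|11)=-1, (3|11)=+1; (−1)^{-2·0·5}·(-1)^0·(+1)^-2 = +1.
v=31: a=31^0·(≡6), b=31^1·(≡15) mod 31; (6|31)=-1, (15|31)=-1; (−1)^{0·1·15}·(-1)^1·(-1)^0 = -1.
v=5: a=5^0·(≡1), b=5^-2·(≡1) mod 5; (1|5)=+1, (1|5)=+1; (−1)^{0·-2·2}·(+1)^-2·(+1)^0 = +1.
v=29: a=29^1·(≡6), b=29^0·(≡18) mod 29; (6|29)=+1, (18|29)=-1; (−1)^{1·0·14}·(+1)^0·(-1)^1 = -1.
v=19: a=19^0·(≡18), b=19^1·(≡4) mod 19; (18|19)=-1, (4|19)=+1; (−1)^{0·1·9}·(-1)^1·(+1)^0 = -1.
v=∞: 29 > 0 and -7220551 < 0  ⇒  (a,b)_∞ = +1.
Ram(29, -7220551) = {19, 29, 31, 41}; no ℚ_19-point on the conic.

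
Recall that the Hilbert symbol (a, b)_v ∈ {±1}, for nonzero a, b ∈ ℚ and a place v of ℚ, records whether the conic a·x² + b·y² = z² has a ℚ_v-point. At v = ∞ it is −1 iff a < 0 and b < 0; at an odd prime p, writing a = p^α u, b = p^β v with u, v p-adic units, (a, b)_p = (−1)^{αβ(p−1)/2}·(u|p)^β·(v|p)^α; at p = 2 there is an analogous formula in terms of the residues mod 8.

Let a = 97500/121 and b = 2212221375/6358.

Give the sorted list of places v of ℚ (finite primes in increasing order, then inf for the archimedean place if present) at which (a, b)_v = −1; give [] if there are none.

[3, 11]

Mod squares: a ≡ 39, b ≡ 10010. Check v ∈ {∞, 2, 3, 5, 7, 11, 13, 17}.
v=∞: 39 > 0 and 10010 > 0  ⇒  (a,b)_∞ = +1.
v=3: a=3^1·(≡1), b=3^4·(≡2) mod 3; (1|3)=+1, (2|3)=-1; (−1)^{1·4·1}·(+1)^4·(-1)^1 = -1.
v=7: a=7^0·(≡2), b=7^5·(≡2) mod 7; (2|7)=+1, (2|7)=+1; (−1)^{0·5·3}·(+1)^5·(+1)^0 = +1.
v=11: a=11^-2·(≡7), b=11^-1·(≡2) mod 11; (7|11)=-1, (2|11)=-1; (−1)^{-2·-1·5}·(-1)^-1·(-1)^-2 = -1.
v=2: v_2(a)=2, v_2(b)=-1; units ≡ 7, 5 (mod 8); ε·ε+αω+βω = 1·0+2·1+-1·0 ≡ 0  ⇒  (a,b)_2 = +1.
v=13: a=13^1·(≡3), b=13^1·(≡4) mod 13; (3|13)=+1, (4|13)=+1; (−1)^{1·1·6}·(+1)^1·(+1)^1 = +1.
v=17: a=17^0·(≡11), b=17^-2·(≡14) mod 17; (11|17)=-1, (14|17)=-1; (−1)^{0·-2·8}·(-1)^-2·(-1)^0 = +1.
v=5: a=5^4·(≡1), b=5^3·(≡2) mod 5; (1|5)=+1, (2|5)=-1; (−1)^{4·3·2}·(+1)^3·(-1)^4 = +1.
|Ram(39, 10010)| = 2, even; anisotropic at {3, 11}.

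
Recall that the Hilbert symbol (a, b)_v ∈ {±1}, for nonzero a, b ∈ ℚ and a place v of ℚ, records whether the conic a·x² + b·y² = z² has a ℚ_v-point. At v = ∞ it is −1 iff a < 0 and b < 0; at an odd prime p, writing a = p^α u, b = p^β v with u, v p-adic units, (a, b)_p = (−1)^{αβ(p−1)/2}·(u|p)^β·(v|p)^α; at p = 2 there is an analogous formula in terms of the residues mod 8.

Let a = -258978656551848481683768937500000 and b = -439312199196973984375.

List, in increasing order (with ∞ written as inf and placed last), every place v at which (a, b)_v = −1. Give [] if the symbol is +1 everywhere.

Mod squares: a ≡ -5270, b ≡ -776815. Check v ∈ {∞, 2, 3, 5, 13, 17, 19, 31, 37}.
v=2: v_2(a)=5, v_2(b)=0; units ≡ 5, 1 (mod 8); ε·ε+αω+βω = 0·0+5·0+0·1 ≡ 0  ⇒  (a,b)_2 = +1.
v=19: a=19^6·(≡2), b=19^5·(≡12) mod 19; (2|19)=-1, (12|19)=-1; (−1)^{6·5·9}·(-1)^5·(-1)^6 = -1.
v=13: a=13^2·(≡2), b=13^1·(≡6) mod 13; (2|13)=-1, (6|13)=-1; (−1)^{2·1·6}·(-1)^1·(-1)^2 = -1.
v=∞: -5270 < 0 and -776815 < 0  ⇒  (a,b)_∞ = -1.
v=37: a=37^2·(≡1), b=37^1·(≡34) mod 37; (1|37)=+1, (34|37)=+1; (−1)^{2·1·18}·(+1)^1·(+1)^2 = +1.
v=17: a=17^5·(≡15), b=17^3·(≡16) mod 17; (15|17)=+1, (16|17)=+1; (−1)^{5·3·8}·(+1)^3·(+1)^5 = +1.
v=31: a=31^3·(≡7), b=31^2·(≡14) mod 31; (7|31)=+1, (14|31)=+1; (−1)^{3·2·15}·(+1)^2·(+1)^3 = +1.
v=3: a=3^2·(≡1), b=3^0·(≡2) mod 3; (1|3)=+1, (2|3)=-1; (−1)^{2·0·1}·(+1)^0·(-1)^2 = +1.
v=5: a=5^9·(≡4), b=5^7·(≡3) mod 5; (4|5)=+1, (3|5)=-1; (−1)^{9·7·2}·(+1)^7·(-1)^9 = -1.
Ram(-5270, -776815) = {5, 13, 19, ∞}; no ℚ_5-point on the conic.

[5, 13, 19, inf]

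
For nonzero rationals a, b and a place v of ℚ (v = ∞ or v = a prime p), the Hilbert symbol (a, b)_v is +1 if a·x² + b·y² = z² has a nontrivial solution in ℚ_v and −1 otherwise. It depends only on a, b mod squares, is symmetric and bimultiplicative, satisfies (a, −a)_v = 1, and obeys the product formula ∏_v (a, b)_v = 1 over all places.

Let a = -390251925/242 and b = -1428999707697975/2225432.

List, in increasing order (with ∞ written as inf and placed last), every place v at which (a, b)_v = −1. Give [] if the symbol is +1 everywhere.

[2, 17, 19, inf]

(a, b) ≡ (-874, -14858) mod (ℚ^×)²; places V = {2, 3, 5, 7, 11, 17, 19, 23, ∞}.
(a,b)_7: α=2, u≡4; β=4, v≡5 (mod 7); (4|7)=+1, (5|7)=-1; sign (−1)^0·+1^4·-1^2 = +1.
(a,b)_∞: sgn(-874)=−, sgn(-14858)=−, so -1.
(a,b)_2: α=-1, β=-3; u≡3, v≡3 (mod 8); ε(u)ε(v)=1·1, αω(v)=-1·1, βω(u)=-3·1; sum ≡ 1  ⇒  -1.
(a,b)_11: α=-2, u≡7; β=-4, v≡3 (mod 11); (7|11)=-1, (3|11)=+1; sign (−1)^0·-1^-4·+1^-2 = +1.
(a,b)_17: α=0, u≡6; β=5, v≡6 (mod 17); (6|17)=-1, (6|17)=-1; sign (−1)^0·-1^5·-1^0 = -1.
(a,b)_19: α=1, u≡1; β=-1, v≡1 (mod 19); (1|19)=+1, (1|19)=+1; sign (−1)^1·+1^-1·+1^1 = -1.
(a,b)_23: α=1, u≡9; β=1, v≡11 (mod 23); (9|23)=+1, (11|23)=-1; sign (−1)^1·+1^1·-1^1 = +1.
(a,b)_3: α=6, u≡2; β=6, v≡1 (mod 3); (2|3)=-1, (1|3)=+1; sign (−1)^0·-1^6·+1^6 = +1.
(a,b)_5: α=2, u≡4; β=2, v≡3 (mod 5); (4|5)=+1, (3|5)=-1; sign (−1)^0·+1^2·-1^2 = +1.
|Ram(-874, -14858)| = 4, even; anisotropic at {2, 17, 19, ∞}.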